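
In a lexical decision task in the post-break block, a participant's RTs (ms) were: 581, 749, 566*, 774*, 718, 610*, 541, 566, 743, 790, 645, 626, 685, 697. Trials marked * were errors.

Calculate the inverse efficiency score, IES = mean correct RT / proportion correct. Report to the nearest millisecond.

Correct trials (n=11): 581, 749, 718, 541, 566, 743, 790, 645, 626, 685, 697
Mean correct RT = 7341/11 = 667.3636 ms
Proportion correct = 11/14
IES = 667.3636 / (11/14) = 849.372 ms

849 ms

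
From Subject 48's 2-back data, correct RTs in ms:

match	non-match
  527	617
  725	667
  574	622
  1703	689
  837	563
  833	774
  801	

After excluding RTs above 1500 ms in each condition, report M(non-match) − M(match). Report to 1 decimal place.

match: exclude 1703
M(match) = 4297/6 = 716.167
M(non-match) = 3932/6 = 655.333
Difference = 655.333 − 716.167 = -60.833 ms

-60.8 ms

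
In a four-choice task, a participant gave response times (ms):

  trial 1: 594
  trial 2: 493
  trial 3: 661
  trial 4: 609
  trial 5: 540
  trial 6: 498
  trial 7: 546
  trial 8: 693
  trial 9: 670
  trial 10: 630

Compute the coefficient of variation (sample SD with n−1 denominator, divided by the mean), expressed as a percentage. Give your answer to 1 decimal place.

n = 10, Σ = 5934, M = 593.4000
Σ(x−M)² = 46220.400; s = √(46220.400/9) = 71.6631
CV = 71.6631 / 593.4000 = 0.12077 = 12.077%

12.1%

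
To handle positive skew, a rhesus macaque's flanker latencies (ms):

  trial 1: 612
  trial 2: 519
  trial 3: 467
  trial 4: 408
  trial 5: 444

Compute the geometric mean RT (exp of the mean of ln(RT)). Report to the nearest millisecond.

ln(RT): 6.4167, 6.2519, 6.1463, 6.0113, 6.0958
Mean ln(RT) = 30.9221/5 = 6.18441
Geometric mean = exp(6.18441) = 485.13 ms

485 ms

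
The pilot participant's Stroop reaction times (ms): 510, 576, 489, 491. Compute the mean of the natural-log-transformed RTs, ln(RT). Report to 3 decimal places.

6.245

ln(RT): 6.2344, 6.3561, 6.1924, 6.1964
Σ ln(RT) = 24.9793
Mean = 24.9793/4 = 6.24483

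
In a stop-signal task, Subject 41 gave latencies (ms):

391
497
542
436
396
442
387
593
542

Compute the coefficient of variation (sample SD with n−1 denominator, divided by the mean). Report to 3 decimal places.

0.163

n = 9, Σ = 4226, M = 469.5556
Σ(x−M)² = 46770.222; s = √(46770.222/8) = 76.4610
CV = 76.4610 / 469.5556 = 0.16284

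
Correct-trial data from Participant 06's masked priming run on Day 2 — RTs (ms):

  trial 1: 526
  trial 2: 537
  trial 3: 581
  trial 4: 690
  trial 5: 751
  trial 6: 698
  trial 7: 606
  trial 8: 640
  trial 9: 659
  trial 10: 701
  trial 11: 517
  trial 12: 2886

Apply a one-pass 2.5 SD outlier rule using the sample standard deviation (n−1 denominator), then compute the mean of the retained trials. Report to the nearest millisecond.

628 ms

n = 12, ΣRT = 9792, M = 816.000
Σ(x−M)² = 4738442.00; s = √(4738442.00/11) = 656.329
Cutoffs: 816.000 ± 2.5·656.329 → [-824.8, 2456.8]
Outside: 2886 → excluded.
Retained (n=11): Σ = 6906, mean = 6906/11 = 627.818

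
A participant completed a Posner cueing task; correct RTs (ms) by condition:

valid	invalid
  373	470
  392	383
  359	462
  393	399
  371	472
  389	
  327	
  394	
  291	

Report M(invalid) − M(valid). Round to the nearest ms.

72 ms

M(valid) = 3289/9 = 365.444
M(invalid) = 2186/5 = 437.200
Difference = 437.200 − 365.444 = 71.756 ms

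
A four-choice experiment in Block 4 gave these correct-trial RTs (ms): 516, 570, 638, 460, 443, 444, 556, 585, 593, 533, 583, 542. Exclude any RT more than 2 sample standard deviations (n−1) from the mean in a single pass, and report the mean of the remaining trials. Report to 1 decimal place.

n = 12, ΣRT = 6463, M = 538.583
Σ(x−M)² = 43072.92; s = √(43072.92/11) = 62.576
Cutoffs: 538.583 ± 2·62.576 → [413.4, 663.7]
No RTs fall outside the cutoffs; all 12 retained. Mean = 6463/12 = 538.583

538.6 ms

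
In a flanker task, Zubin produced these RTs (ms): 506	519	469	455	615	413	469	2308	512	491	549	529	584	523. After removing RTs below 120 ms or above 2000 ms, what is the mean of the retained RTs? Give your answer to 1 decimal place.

510.3 ms

Excluded: 2308
Retained (n=13): Σ = 6634
Mean = 6634/13 = 510.3077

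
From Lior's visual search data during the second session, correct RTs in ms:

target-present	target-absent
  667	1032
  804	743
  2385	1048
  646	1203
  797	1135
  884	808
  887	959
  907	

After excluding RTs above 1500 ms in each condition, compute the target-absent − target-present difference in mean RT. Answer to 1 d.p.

190.9 ms

target-present: exclude 2385
M(target-present) = 5592/7 = 798.857
M(target-absent) = 6928/7 = 989.714
Difference = 989.714 − 798.857 = 190.857 ms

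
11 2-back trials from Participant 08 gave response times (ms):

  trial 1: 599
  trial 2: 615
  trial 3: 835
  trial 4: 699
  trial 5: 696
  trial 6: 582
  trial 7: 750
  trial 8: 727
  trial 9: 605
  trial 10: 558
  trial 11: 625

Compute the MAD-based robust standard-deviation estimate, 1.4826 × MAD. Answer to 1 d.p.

Sorted: 558, 582, 599, 605, 615, 625, 696, 699, 727, 750, 835 → median = 625
|x − 625| sorted: 0, 10, 20, 26, 43, 67, 71, 74, 102, 125, 210 → MAD = 67
Robust SD ≈ 1.4826 × 67 = 99.334

99.3 ms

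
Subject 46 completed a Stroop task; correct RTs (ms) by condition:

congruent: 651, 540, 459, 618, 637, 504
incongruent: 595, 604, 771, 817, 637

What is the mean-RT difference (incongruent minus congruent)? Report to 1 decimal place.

M(congruent) = 3409/6 = 568.167
M(incongruent) = 3424/5 = 684.800
Difference = 684.800 − 568.167 = 116.633 ms

116.6 ms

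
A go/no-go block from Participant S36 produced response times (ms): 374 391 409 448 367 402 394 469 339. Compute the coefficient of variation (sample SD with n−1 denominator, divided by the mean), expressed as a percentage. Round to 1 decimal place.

10.0%

n = 9, Σ = 3593, M = 399.2222
Σ(x−M)² = 12747.556; s = √(12747.556/8) = 39.9180
CV = 39.9180 / 399.2222 = 0.09999 = 9.999%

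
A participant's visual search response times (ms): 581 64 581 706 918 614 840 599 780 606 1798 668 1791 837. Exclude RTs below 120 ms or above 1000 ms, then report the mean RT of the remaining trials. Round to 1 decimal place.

Excluded: 64, 1791, 1798
Retained (n=11): Σ = 7730
Mean = 7730/11 = 702.7273

702.7 ms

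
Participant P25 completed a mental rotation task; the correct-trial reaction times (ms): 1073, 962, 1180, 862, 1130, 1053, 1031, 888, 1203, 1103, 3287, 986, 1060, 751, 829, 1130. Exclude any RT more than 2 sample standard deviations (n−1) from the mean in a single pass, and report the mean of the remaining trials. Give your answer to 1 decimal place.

1016.1 ms

n = 16, ΣRT = 18528, M = 1158.000
Σ(x−M)² = 5086132.00; s = √(5086132.00/15) = 582.302
Cutoffs: 1158.000 ± 2·582.302 → [-6.6, 2322.6]
Outside: 3287 → excluded.
Retained (n=15): Σ = 15241, mean = 15241/15 = 1016.067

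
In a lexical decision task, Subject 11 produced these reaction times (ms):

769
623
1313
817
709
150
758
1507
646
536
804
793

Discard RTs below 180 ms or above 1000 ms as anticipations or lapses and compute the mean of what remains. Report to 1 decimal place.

Excluded: 150, 1313, 1507
Retained (n=9): Σ = 6455
Mean = 6455/9 = 717.2222

717.2 ms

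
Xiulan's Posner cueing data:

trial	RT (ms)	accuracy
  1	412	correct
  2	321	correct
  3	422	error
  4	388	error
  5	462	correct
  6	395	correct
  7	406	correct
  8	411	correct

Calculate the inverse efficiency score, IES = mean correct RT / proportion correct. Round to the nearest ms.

Correct trials (n=6): 412, 321, 462, 395, 406, 411
Mean correct RT = 2407/6 = 401.1667 ms
Proportion correct = 6/8
IES = 401.1667 / (6/8) = 534.889 ms

535 ms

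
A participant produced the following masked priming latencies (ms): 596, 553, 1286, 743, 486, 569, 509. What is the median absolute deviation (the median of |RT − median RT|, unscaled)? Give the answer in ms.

60 ms

Sorted: 486, 509, 553, 569, 596, 743, 1286 → median = 569
|x − 569|: 27, 16, 717, 174, 83, 0, 60
Sorted deviations: 0, 16, 27, 60, 83, 174, 717 → MAD = 60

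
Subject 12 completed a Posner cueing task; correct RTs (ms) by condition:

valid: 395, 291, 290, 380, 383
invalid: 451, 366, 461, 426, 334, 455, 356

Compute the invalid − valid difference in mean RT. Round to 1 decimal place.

M(valid) = 1739/5 = 347.800
M(invalid) = 2849/7 = 407.000
Difference = 407.000 − 347.800 = 59.200 ms

59.2 ms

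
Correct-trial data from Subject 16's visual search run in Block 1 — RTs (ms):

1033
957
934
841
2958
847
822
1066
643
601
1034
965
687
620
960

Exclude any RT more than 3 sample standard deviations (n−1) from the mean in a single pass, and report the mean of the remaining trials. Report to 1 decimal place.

n = 15, ΣRT = 14968, M = 997.867
Σ(x−M)² = 4458719.73; s = √(4458719.73/14) = 564.340
Cutoffs: 997.867 ± 3·564.340 → [-695.2, 2690.9]
Outside: 2958 → excluded.
Retained (n=14): Σ = 12010, mean = 12010/14 = 857.857

857.9 ms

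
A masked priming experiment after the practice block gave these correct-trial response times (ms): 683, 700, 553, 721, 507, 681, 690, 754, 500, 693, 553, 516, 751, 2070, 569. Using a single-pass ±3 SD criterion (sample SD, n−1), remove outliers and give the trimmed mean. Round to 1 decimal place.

633.6 ms

n = 15, ΣRT = 10941, M = 729.400
Σ(x−M)² = 2042175.60; s = √(2042175.60/14) = 381.929
Cutoffs: 729.400 ± 3·381.929 → [-416.4, 1875.2]
Outside: 2070 → excluded.
Retained (n=14): Σ = 8871, mean = 8871/14 = 633.643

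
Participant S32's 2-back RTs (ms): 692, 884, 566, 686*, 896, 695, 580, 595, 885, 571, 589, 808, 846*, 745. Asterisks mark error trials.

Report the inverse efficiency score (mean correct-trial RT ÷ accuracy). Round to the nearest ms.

Correct trials (n=12): 692, 884, 566, 896, 695, 580, 595, 885, 571, 589, 808, 745
Mean correct RT = 8506/12 = 708.8333 ms
Proportion correct = 12/14
IES = 708.8333 / (12/14) = 826.972 ms

827 ms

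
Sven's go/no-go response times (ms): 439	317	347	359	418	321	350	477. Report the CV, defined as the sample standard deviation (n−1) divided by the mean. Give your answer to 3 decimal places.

n = 8, Σ = 3028, M = 378.5000
Σ(x−M)² = 24196.000; s = √(24196.000/7) = 58.7926
CV = 58.7926 / 378.5000 = 0.15533

0.155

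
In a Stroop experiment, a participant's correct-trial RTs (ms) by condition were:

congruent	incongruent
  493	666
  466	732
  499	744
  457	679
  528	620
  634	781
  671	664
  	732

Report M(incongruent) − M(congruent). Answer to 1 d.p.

M(congruent) = 3748/7 = 535.429
M(incongruent) = 5618/8 = 702.250
Difference = 702.250 − 535.429 = 166.821 ms

166.8 ms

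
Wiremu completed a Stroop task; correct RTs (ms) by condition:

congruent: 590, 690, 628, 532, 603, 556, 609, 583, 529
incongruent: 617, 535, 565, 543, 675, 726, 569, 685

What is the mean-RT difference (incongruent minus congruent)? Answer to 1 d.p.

M(congruent) = 5320/9 = 591.111
M(incongruent) = 4915/8 = 614.375
Difference = 614.375 − 591.111 = 23.264 ms

23.3 ms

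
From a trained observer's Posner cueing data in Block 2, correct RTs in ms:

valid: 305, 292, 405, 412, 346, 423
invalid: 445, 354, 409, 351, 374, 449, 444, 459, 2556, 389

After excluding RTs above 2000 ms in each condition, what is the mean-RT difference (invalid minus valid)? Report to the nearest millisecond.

invalid: exclude 2556
M(valid) = 2183/6 = 363.833
M(invalid) = 3674/9 = 408.222
Difference = 408.222 − 363.833 = 44.389 ms

44 ms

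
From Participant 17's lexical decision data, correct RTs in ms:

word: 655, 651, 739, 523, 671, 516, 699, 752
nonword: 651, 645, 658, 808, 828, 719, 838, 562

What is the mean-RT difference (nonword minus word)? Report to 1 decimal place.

62.9 ms

M(word) = 5206/8 = 650.750
M(nonword) = 5709/8 = 713.625
Difference = 713.625 − 650.750 = 62.875 ms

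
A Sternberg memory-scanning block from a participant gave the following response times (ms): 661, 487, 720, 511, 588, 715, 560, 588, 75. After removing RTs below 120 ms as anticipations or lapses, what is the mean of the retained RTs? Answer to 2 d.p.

603.75 ms

Excluded: 75
Retained (n=8): Σ = 4830
Mean = 4830/8 = 603.7500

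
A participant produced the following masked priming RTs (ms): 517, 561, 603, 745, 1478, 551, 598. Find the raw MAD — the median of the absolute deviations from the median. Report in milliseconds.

Sorted: 517, 551, 561, 598, 603, 745, 1478 → median = 598
|x − 598|: 81, 37, 5, 147, 880, 47, 0
Sorted deviations: 0, 5, 37, 47, 81, 147, 880 → MAD = 47

47 ms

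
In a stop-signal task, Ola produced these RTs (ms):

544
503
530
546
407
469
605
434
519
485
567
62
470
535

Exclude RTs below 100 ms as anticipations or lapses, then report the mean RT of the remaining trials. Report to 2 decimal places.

508.77 ms

Excluded: 62
Retained (n=13): Σ = 6614
Mean = 6614/13 = 508.7692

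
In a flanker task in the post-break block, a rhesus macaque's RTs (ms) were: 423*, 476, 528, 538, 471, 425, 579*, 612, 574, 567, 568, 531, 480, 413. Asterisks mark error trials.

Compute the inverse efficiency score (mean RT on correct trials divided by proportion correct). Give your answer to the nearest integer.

Correct trials (n=12): 476, 528, 538, 471, 425, 612, 574, 567, 568, 531, 480, 413
Mean correct RT = 6183/12 = 515.2500 ms
Proportion correct = 12/14
IES = 515.2500 / (12/14) = 601.125 ms

601 ms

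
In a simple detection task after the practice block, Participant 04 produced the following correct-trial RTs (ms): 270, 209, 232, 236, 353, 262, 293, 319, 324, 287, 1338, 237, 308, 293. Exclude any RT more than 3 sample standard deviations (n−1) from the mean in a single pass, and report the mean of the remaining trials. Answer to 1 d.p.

278.7 ms

n = 14, ΣRT = 4961, M = 354.357
Σ(x−M)² = 1063469.21; s = √(1063469.21/13) = 286.016
Cutoffs: 354.357 ± 3·286.016 → [-503.7, 1212.4]
Outside: 1338 → excluded.
Retained (n=13): Σ = 3623, mean = 3623/13 = 278.692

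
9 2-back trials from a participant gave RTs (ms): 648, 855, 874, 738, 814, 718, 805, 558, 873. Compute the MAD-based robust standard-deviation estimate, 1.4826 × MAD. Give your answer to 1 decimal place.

100.8 ms

Sorted: 558, 648, 718, 738, 805, 814, 855, 873, 874 → median = 805
|x − 805| sorted: 0, 9, 50, 67, 68, 69, 87, 157, 247 → MAD = 68
Robust SD ≈ 1.4826 × 68 = 100.817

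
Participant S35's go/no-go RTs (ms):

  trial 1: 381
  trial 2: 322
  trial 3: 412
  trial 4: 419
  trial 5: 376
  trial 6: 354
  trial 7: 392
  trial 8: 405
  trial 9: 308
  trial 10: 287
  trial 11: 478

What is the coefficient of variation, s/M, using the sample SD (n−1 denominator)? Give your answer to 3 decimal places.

0.147

n = 11, Σ = 4134, M = 375.8182
Σ(x−M)² = 30615.636; s = √(30615.636/10) = 55.3314
CV = 55.3314 / 375.8182 = 0.14723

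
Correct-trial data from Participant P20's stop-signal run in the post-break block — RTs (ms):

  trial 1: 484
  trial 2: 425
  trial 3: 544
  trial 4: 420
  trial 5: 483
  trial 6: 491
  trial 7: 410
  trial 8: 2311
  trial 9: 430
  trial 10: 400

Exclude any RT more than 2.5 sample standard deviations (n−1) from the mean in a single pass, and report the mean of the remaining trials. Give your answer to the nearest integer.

n = 10, ΣRT = 6398, M = 639.800
Σ(x−M)² = 3121867.60; s = √(3121867.60/9) = 588.960
Cutoffs: 639.800 ± 2.5·588.960 → [-832.6, 2112.2]
Outside: 2311 → excluded.
Retained (n=9): Σ = 4087, mean = 4087/9 = 454.111

454 ms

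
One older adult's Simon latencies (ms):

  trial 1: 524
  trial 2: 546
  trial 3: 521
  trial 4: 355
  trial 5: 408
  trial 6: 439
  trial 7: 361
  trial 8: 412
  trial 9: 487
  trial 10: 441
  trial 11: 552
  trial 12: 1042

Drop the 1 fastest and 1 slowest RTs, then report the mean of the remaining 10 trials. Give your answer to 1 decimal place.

469.1 ms

Sorted: 355, 361, 408, 412, 439, 441, 487, 521, 524, 546, 552, 1042
Drop lowest 1 (355) and highest 1 (1042)
Remaining (n=10): Σ = 4691, mean = 4691/10 = 469.100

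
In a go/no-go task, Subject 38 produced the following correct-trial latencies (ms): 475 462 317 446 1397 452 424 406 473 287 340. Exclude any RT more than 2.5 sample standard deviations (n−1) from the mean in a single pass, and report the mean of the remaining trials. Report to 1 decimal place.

n = 11, ΣRT = 5479, M = 498.091
Σ(x−M)² = 931656.91; s = √(931656.91/10) = 305.231
Cutoffs: 498.091 ± 2.5·305.231 → [-265.0, 1261.2]
Outside: 1397 → excluded.
Retained (n=10): Σ = 4082, mean = 4082/10 = 408.200

408.2 ms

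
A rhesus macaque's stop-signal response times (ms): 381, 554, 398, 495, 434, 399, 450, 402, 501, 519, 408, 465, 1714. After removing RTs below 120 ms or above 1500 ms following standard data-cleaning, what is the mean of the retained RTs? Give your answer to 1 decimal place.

Excluded: 1714
Retained (n=12): Σ = 5406
Mean = 5406/12 = 450.5000

450.5 ms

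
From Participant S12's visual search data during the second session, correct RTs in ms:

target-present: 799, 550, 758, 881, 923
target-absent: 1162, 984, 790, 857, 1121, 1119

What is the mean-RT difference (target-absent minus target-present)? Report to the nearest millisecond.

223 ms

M(target-present) = 3911/5 = 782.200
M(target-absent) = 6033/6 = 1005.500
Difference = 1005.500 − 782.200 = 223.300 ms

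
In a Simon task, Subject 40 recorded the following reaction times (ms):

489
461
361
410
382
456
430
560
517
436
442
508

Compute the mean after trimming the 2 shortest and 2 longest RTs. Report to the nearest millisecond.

Sorted: 361, 382, 410, 430, 436, 442, 456, 461, 489, 508, 517, 560
Drop lowest 2 (361, 382) and highest 2 (517, 560)
Remaining (n=8): Σ = 3632, mean = 3632/8 = 454.000

454 ms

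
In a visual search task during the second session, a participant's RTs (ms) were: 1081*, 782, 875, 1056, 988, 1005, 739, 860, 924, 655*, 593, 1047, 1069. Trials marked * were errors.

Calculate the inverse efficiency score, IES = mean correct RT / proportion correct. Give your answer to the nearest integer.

1068 ms

Correct trials (n=11): 782, 875, 1056, 988, 1005, 739, 860, 924, 593, 1047, 1069
Mean correct RT = 9938/11 = 903.4545 ms
Proportion correct = 11/13
IES = 903.4545 / (11/13) = 1067.719 ms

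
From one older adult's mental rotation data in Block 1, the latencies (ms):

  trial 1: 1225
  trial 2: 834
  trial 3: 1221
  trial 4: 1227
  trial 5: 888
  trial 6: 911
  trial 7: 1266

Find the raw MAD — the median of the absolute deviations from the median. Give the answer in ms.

Sorted: 834, 888, 911, 1221, 1225, 1227, 1266 → median = 1221
|x − 1221|: 4, 387, 0, 6, 333, 310, 45
Sorted deviations: 0, 4, 6, 45, 310, 333, 387 → MAD = 45

45 ms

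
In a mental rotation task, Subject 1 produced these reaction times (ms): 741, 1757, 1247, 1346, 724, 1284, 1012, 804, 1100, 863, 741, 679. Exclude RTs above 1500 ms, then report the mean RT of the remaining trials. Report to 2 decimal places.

Excluded: 1757
Retained (n=11): Σ = 10541
Mean = 10541/11 = 958.2727

958.27 ms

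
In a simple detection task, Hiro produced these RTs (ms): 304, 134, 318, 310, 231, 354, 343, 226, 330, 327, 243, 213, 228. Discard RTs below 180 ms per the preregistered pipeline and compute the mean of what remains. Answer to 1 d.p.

Excluded: 134
Retained (n=12): Σ = 3427
Mean = 3427/12 = 285.5833

285.6 ms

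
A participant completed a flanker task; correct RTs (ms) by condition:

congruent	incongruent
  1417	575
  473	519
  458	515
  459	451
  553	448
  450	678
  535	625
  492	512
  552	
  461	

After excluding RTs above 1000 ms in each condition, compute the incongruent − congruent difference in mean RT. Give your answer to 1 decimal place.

47.8 ms

congruent: exclude 1417
M(congruent) = 4433/9 = 492.556
M(incongruent) = 4323/8 = 540.375
Difference = 540.375 − 492.556 = 47.819 ms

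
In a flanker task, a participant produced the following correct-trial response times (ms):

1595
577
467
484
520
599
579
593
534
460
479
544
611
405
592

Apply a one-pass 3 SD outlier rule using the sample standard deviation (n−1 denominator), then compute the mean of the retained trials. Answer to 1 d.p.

531.7 ms

n = 15, ΣRT = 9039, M = 602.600
Σ(x−M)² = 1108431.60; s = √(1108431.60/14) = 281.378
Cutoffs: 602.600 ± 3·281.378 → [-241.5, 1446.7]
Outside: 1595 → excluded.
Retained (n=14): Σ = 7444, mean = 7444/14 = 531.714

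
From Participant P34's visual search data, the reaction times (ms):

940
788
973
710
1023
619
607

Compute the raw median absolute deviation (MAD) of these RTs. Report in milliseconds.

169 ms

Sorted: 607, 619, 710, 788, 940, 973, 1023 → median = 788
|x − 788|: 152, 0, 185, 78, 235, 169, 181
Sorted deviations: 0, 78, 152, 169, 181, 185, 235 → MAD = 169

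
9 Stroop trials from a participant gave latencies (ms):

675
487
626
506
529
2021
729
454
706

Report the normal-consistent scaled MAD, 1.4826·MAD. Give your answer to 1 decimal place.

Sorted: 454, 487, 506, 529, 626, 675, 706, 729, 2021 → median = 626
|x − 626| sorted: 0, 49, 80, 97, 103, 120, 139, 172, 1395 → MAD = 103
Robust SD ≈ 1.4826 × 103 = 152.708

152.7 ms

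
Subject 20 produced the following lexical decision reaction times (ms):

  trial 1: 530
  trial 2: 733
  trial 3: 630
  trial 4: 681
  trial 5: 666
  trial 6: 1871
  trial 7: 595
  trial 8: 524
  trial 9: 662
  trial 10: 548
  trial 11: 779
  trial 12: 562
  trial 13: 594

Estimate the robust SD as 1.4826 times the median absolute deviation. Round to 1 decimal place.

100.8 ms

Sorted: 524, 530, 548, 562, 594, 595, 630, 662, 666, 681, 733, 779, 1871 → median = 630
|x − 630| sorted: 0, 32, 35, 36, 36, 51, 68, 82, 100, 103, 106, 149, 1241 → MAD = 68
Robust SD ≈ 1.4826 × 68 = 100.817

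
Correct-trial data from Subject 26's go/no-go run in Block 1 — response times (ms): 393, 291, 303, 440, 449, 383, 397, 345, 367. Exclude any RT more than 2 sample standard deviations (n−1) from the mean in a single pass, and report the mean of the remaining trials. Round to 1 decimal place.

n = 9, ΣRT = 3368, M = 374.222
Σ(x−M)² = 23771.56; s = √(23771.56/8) = 54.511
Cutoffs: 374.222 ± 2·54.511 → [265.2, 483.2]
No RTs fall outside the cutoffs; all 9 retained. Mean = 3368/9 = 374.222

374.2 ms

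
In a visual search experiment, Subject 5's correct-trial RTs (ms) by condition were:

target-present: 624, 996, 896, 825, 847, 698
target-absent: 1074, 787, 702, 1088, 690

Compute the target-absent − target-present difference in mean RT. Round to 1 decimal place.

53.9 ms

M(target-present) = 4886/6 = 814.333
M(target-absent) = 4341/5 = 868.200
Difference = 868.200 − 814.333 = 53.867 ms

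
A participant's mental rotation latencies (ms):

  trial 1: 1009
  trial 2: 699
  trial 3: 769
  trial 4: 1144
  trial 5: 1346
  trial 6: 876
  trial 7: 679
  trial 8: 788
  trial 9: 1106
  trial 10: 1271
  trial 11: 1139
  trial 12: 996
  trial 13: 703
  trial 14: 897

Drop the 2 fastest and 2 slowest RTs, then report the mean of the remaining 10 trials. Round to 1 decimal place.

942.7 ms

Sorted: 679, 699, 703, 769, 788, 876, 897, 996, 1009, 1106, 1139, 1144, 1271, 1346
Drop lowest 2 (679, 699) and highest 2 (1271, 1346)
Remaining (n=10): Σ = 9427, mean = 9427/10 = 942.700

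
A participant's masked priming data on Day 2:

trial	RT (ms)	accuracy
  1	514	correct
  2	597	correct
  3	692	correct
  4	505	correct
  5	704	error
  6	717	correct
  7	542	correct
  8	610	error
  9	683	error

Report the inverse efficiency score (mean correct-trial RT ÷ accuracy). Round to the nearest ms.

Correct trials (n=6): 514, 597, 692, 505, 717, 542
Mean correct RT = 3567/6 = 594.5000 ms
Proportion correct = 6/9
IES = 594.5000 / (6/9) = 891.750 ms

892 ms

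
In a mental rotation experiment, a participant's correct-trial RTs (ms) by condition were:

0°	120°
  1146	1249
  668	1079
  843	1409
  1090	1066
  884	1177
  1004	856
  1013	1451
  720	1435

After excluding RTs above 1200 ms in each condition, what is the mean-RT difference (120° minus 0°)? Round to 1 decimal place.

120°: exclude 1249, 1409, 1451, 1435
M(0°) = 7368/8 = 921.000
M(120°) = 4178/4 = 1044.500
Difference = 1044.500 − 921.000 = 123.500 ms

123.5 ms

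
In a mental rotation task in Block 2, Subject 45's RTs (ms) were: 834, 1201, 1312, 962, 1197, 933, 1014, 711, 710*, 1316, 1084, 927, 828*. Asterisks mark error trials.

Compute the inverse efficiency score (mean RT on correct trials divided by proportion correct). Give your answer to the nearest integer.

1235 ms

Correct trials (n=11): 834, 1201, 1312, 962, 1197, 933, 1014, 711, 1316, 1084, 927
Mean correct RT = 11491/11 = 1044.6364 ms
Proportion correct = 11/13
IES = 1044.6364 / (11/13) = 1234.570 ms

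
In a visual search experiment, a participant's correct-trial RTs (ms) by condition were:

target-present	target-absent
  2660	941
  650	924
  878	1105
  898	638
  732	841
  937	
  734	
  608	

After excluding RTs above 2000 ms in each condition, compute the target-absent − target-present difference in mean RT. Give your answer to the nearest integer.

113 ms

target-present: exclude 2660
M(target-present) = 5437/7 = 776.714
M(target-absent) = 4449/5 = 889.800
Difference = 889.800 − 776.714 = 113.086 ms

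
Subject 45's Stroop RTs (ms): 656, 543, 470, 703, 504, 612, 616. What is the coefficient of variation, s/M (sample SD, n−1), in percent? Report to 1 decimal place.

14.3%

n = 7, Σ = 4104, M = 586.2857
Σ(x−M)² = 42193.429; s = √(42193.429/6) = 83.8584
CV = 83.8584 / 586.2857 = 0.14303 = 14.303%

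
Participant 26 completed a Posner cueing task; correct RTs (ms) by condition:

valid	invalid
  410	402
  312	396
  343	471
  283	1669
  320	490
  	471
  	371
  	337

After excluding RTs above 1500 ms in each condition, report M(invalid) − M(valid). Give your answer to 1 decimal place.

invalid: exclude 1669
M(valid) = 1668/5 = 333.600
M(invalid) = 2938/7 = 419.714
Difference = 419.714 − 333.600 = 86.114 ms

86.1 ms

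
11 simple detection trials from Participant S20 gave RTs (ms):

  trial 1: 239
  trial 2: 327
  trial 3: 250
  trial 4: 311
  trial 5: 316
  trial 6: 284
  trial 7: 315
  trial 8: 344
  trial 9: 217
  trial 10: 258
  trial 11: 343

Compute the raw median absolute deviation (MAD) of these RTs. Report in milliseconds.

32 ms

Sorted: 217, 239, 250, 258, 284, 311, 315, 316, 327, 343, 344 → median = 311
|x − 311|: 72, 16, 61, 0, 5, 27, 4, 33, 94, 53, 32
Sorted deviations: 0, 4, 5, 16, 27, 32, 33, 53, 61, 72, 94 → MAD = 32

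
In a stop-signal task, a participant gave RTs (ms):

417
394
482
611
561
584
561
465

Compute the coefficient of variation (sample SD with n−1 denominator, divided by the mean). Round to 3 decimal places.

n = 8, Σ = 4075, M = 509.3750
Σ(x−M)² = 45789.875; s = √(45789.875/7) = 80.8790
CV = 80.8790 / 509.3750 = 0.15878

0.159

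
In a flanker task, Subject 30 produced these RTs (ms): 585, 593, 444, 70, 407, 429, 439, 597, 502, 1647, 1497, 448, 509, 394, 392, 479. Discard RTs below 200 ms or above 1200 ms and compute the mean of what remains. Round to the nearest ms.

478 ms

Excluded: 70, 1497, 1647
Retained (n=13): Σ = 6218
Mean = 6218/13 = 478.3077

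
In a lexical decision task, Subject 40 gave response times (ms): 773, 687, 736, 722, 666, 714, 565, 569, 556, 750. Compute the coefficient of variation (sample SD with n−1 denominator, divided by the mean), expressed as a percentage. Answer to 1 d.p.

n = 10, Σ = 6738, M = 673.8000
Σ(x−M)² = 60387.600; s = √(60387.600/9) = 81.9130
CV = 81.9130 / 673.8000 = 0.12157 = 12.157%

12.2%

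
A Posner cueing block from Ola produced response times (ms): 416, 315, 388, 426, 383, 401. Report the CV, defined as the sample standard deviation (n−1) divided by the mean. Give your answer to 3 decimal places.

0.101

n = 6, Σ = 2329, M = 388.1667
Σ(x−M)² = 7750.833; s = √(7750.833/5) = 39.3722
CV = 39.3722 / 388.1667 = 0.10143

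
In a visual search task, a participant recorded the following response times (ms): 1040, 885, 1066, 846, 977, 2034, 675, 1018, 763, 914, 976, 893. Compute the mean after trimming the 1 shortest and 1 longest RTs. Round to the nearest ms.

Sorted: 675, 763, 846, 885, 893, 914, 976, 977, 1018, 1040, 1066, 2034
Drop lowest 1 (675) and highest 1 (2034)
Remaining (n=10): Σ = 9378, mean = 9378/10 = 937.800

938 ms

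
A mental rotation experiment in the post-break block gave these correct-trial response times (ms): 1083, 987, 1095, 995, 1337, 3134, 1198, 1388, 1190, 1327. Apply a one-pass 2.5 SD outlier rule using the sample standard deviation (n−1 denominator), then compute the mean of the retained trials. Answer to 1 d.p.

1177.8 ms

n = 10, ΣRT = 13734, M = 1373.400
Σ(x−M)² = 3622134.40; s = √(3622134.40/9) = 634.397
Cutoffs: 1373.400 ± 2.5·634.397 → [-212.6, 2959.4]
Outside: 3134 → excluded.
Retained (n=9): Σ = 10600, mean = 10600/9 = 1177.778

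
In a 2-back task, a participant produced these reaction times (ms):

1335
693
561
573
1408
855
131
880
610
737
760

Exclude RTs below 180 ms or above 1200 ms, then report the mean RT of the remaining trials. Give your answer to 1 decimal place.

Excluded: 131, 1335, 1408
Retained (n=8): Σ = 5669
Mean = 5669/8 = 708.6250

708.6 ms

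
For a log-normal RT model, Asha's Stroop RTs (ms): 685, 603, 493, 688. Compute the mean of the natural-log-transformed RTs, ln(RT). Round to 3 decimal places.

ln(RT): 6.5294, 6.4019, 6.2005, 6.5338
Σ ln(RT) = 25.6656
Mean = 25.6656/4 = 6.41641

6.416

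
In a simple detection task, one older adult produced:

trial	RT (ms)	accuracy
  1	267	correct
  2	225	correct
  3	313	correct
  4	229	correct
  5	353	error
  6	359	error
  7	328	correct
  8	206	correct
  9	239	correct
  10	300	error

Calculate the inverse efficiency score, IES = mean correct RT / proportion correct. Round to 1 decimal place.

Correct trials (n=7): 267, 225, 313, 229, 328, 206, 239
Mean correct RT = 1807/7 = 258.1429 ms
Proportion correct = 7/10
IES = 258.1429 / (7/10) = 368.776 ms

368.8 ms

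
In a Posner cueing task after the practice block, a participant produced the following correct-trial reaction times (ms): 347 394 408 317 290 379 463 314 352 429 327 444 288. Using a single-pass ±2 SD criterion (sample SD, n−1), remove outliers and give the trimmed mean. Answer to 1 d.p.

365.5 ms

n = 13, ΣRT = 4752, M = 365.538
Σ(x−M)² = 41219.23; s = √(41219.23/12) = 58.608
Cutoffs: 365.538 ± 2·58.608 → [248.3, 482.8]
No RTs fall outside the cutoffs; all 13 retained. Mean = 4752/13 = 365.538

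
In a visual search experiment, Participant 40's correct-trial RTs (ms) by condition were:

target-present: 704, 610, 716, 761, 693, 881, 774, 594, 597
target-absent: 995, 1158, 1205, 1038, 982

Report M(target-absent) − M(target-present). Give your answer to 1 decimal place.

M(target-present) = 6330/9 = 703.333
M(target-absent) = 5378/5 = 1075.600
Difference = 1075.600 − 703.333 = 372.267 ms

372.3 ms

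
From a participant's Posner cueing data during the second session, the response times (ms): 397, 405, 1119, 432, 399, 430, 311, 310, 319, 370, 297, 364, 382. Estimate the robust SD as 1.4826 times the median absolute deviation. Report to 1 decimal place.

71.2 ms

Sorted: 297, 310, 311, 319, 364, 370, 382, 397, 399, 405, 430, 432, 1119 → median = 382
|x − 382| sorted: 0, 12, 15, 17, 18, 23, 48, 50, 63, 71, 72, 85, 737 → MAD = 48
Robust SD ≈ 1.4826 × 48 = 71.165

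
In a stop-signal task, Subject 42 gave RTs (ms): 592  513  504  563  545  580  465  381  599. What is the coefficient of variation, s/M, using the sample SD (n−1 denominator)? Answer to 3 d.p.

0.134

n = 9, Σ = 4742, M = 526.8889
Σ(x−M)² = 39722.889; s = √(39722.889/8) = 70.4653
CV = 70.4653 / 526.8889 = 0.13374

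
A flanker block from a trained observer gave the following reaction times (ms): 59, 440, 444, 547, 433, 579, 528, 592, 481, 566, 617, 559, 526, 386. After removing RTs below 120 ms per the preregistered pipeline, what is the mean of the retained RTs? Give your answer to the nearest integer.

Excluded: 59
Retained (n=13): Σ = 6698
Mean = 6698/13 = 515.2308

515 ms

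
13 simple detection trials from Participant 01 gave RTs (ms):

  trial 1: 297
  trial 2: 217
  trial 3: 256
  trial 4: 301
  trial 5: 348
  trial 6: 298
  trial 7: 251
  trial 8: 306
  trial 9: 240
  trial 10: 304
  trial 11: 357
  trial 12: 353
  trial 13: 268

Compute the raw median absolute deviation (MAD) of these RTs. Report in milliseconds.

42 ms

Sorted: 217, 240, 251, 256, 268, 297, 298, 301, 304, 306, 348, 353, 357 → median = 298
|x − 298|: 1, 81, 42, 3, 50, 0, 47, 8, 58, 6, 59, 55, 30
Sorted deviations: 0, 1, 3, 6, 8, 30, 42, 47, 50, 55, 58, 59, 81 → MAD = 42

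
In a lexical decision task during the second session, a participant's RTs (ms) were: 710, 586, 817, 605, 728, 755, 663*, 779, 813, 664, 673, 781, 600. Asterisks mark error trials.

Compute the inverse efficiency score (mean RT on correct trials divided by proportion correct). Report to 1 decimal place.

768.4 ms

Correct trials (n=12): 710, 586, 817, 605, 728, 755, 779, 813, 664, 673, 781, 600
Mean correct RT = 8511/12 = 709.2500 ms
Proportion correct = 12/13
IES = 709.2500 / (12/13) = 768.354 ms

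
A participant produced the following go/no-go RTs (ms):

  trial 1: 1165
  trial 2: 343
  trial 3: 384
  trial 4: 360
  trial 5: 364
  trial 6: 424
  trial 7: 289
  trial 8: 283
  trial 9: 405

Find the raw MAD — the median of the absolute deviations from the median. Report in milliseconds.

41 ms

Sorted: 283, 289, 343, 360, 364, 384, 405, 424, 1165 → median = 364
|x − 364|: 801, 21, 20, 4, 0, 60, 75, 81, 41
Sorted deviations: 0, 4, 20, 21, 41, 60, 75, 81, 801 → MAD = 41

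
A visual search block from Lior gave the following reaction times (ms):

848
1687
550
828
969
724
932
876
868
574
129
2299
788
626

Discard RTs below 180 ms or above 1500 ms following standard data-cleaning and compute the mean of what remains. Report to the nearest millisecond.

780 ms

Excluded: 129, 1687, 2299
Retained (n=11): Σ = 8583
Mean = 8583/11 = 780.2727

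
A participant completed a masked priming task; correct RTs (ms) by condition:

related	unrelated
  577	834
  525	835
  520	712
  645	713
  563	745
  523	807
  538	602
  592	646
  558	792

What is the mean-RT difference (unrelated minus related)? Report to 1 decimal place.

182.8 ms

M(related) = 5041/9 = 560.111
M(unrelated) = 6686/9 = 742.889
Difference = 742.889 − 560.111 = 182.778 ms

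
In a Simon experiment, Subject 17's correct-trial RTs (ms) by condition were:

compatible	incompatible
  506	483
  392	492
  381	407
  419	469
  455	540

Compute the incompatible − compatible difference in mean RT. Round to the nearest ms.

M(compatible) = 2153/5 = 430.600
M(incompatible) = 2391/5 = 478.200
Difference = 478.200 − 430.600 = 47.600 ms

48 ms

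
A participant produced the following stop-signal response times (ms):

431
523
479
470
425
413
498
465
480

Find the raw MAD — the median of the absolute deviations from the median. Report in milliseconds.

Sorted: 413, 425, 431, 465, 470, 479, 480, 498, 523 → median = 470
|x − 470|: 39, 53, 9, 0, 45, 57, 28, 5, 10
Sorted deviations: 0, 5, 9, 10, 28, 39, 45, 53, 57 → MAD = 28

28 ms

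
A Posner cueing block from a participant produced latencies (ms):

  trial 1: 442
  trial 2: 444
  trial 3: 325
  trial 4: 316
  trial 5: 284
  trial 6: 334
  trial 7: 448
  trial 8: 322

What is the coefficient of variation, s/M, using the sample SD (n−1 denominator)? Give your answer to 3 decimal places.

0.187

n = 8, Σ = 2915, M = 364.3750
Σ(x−M)² = 32427.875; s = √(32427.875/7) = 68.0629
CV = 68.0629 / 364.3750 = 0.18679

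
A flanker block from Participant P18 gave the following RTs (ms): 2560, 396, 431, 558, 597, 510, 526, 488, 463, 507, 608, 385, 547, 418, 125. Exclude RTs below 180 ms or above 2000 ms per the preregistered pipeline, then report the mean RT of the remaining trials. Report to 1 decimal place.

494.9 ms

Excluded: 125, 2560
Retained (n=13): Σ = 6434
Mean = 6434/13 = 494.9231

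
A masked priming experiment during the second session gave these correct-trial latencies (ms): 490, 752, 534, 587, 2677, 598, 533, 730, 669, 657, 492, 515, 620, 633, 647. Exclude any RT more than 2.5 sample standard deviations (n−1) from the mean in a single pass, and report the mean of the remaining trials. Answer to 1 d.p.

604.1 ms

n = 15, ΣRT = 11134, M = 742.267
Σ(x−M)² = 4102050.93; s = √(4102050.93/14) = 541.298
Cutoffs: 742.267 ± 2.5·541.298 → [-611.0, 2095.5]
Outside: 2677 → excluded.
Retained (n=14): Σ = 8457, mean = 8457/14 = 604.071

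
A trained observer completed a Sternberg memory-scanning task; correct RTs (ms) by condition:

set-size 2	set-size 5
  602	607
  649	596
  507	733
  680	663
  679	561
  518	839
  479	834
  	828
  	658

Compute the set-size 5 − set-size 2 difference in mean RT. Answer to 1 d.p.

114.4 ms

M(set-size 2) = 4114/7 = 587.714
M(set-size 5) = 6319/9 = 702.111
Difference = 702.111 − 587.714 = 114.397 ms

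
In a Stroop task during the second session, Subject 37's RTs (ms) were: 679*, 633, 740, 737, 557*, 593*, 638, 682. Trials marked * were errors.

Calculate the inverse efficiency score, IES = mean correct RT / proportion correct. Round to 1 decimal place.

Correct trials (n=5): 633, 740, 737, 638, 682
Mean correct RT = 3430/5 = 686.0000 ms
Proportion correct = 5/8
IES = 686.0000 / (5/8) = 1097.600 ms

1097.6 ms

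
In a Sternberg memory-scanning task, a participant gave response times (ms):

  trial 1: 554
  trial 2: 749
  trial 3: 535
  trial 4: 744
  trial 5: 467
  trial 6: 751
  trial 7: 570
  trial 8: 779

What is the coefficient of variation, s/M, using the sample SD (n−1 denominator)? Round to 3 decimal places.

0.193

n = 8, Σ = 5149, M = 643.6250
Σ(x−M)² = 107483.875; s = √(107483.875/7) = 123.9146
CV = 123.9146 / 643.6250 = 0.19253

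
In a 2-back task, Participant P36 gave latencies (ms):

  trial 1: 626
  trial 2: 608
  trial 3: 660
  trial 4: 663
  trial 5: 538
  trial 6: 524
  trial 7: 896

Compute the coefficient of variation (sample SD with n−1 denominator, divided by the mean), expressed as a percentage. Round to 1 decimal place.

19.1%

n = 7, Σ = 4515, M = 645.0000
Σ(x−M)² = 91370.000; s = √(91370.000/6) = 123.4031
CV = 123.4031 / 645.0000 = 0.19132 = 19.132%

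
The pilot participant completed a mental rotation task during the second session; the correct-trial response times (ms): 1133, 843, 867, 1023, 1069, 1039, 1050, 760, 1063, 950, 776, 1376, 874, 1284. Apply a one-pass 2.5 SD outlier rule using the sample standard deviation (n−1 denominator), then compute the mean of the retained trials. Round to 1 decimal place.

n = 14, ΣRT = 14107, M = 1007.643
Σ(x−M)² = 420673.21; s = √(420673.21/13) = 179.887
Cutoffs: 1007.643 ± 2.5·179.887 → [557.9, 1457.4]
No RTs fall outside the cutoffs; all 14 retained. Mean = 14107/14 = 1007.643

1007.6 ms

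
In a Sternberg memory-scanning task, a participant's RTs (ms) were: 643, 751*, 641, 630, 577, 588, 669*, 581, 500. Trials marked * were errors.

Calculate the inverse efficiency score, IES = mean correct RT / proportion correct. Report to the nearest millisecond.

Correct trials (n=7): 643, 641, 630, 577, 588, 581, 500
Mean correct RT = 4160/7 = 594.2857 ms
Proportion correct = 7/9
IES = 594.2857 / (7/9) = 764.082 ms

764 ms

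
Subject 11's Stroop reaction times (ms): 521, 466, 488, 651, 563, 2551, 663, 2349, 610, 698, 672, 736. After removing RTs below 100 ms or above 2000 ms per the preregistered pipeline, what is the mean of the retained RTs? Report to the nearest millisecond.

Excluded: 2349, 2551
Retained (n=10): Σ = 6068
Mean = 6068/10 = 606.8000

607 ms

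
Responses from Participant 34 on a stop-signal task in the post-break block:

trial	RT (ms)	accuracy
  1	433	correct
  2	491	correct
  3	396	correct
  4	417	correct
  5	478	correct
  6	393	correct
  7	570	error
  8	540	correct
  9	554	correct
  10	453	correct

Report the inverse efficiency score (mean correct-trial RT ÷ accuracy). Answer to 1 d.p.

513.0 ms

Correct trials (n=9): 433, 491, 396, 417, 478, 393, 540, 554, 453
Mean correct RT = 4155/9 = 461.6667 ms
Proportion correct = 9/10
IES = 461.6667 / (9/10) = 512.963 ms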